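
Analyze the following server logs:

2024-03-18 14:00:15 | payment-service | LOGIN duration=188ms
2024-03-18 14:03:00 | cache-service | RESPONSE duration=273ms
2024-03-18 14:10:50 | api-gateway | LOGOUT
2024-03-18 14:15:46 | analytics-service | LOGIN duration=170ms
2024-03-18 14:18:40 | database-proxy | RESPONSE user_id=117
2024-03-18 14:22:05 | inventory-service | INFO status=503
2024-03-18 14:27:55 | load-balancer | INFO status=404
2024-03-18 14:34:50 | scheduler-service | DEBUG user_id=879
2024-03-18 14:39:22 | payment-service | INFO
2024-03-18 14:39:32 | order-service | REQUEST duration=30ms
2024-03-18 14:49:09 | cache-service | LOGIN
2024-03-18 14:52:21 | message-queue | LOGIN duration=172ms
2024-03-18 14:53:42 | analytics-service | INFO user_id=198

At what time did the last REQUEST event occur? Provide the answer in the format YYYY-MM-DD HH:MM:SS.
2024-03-18 14:39:32

To find the last event:

1. Filter for all REQUEST events
2. Sort by timestamp
3. Select the last one
4. Timestamp: 2024-03-18 14:39:32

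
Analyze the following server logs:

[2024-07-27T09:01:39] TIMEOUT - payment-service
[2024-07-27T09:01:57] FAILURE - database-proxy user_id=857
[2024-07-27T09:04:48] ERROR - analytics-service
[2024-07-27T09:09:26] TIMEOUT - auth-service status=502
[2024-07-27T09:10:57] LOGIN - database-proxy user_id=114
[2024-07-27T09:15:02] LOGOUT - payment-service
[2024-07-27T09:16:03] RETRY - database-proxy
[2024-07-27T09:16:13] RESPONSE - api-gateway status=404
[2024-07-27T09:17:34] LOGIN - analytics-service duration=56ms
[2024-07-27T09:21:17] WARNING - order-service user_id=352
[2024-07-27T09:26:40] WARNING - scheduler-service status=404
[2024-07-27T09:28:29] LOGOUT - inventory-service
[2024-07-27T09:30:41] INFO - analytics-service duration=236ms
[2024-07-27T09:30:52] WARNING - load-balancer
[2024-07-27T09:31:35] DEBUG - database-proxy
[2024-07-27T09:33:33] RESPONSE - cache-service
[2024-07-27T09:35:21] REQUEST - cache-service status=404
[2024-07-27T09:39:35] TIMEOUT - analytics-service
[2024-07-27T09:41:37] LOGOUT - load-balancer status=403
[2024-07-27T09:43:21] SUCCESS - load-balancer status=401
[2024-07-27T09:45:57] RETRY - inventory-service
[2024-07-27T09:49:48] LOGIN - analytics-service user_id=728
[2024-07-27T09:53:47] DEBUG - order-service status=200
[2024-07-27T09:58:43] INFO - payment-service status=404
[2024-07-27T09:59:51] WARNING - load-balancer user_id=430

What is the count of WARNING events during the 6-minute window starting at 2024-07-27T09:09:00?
0

To count events in the time window:

1. Window boundaries: 2024-07-27T09:09:00 to 2024-07-27T09:15:00
2. Filter for WARNING events within this window
3. Count matching events: 0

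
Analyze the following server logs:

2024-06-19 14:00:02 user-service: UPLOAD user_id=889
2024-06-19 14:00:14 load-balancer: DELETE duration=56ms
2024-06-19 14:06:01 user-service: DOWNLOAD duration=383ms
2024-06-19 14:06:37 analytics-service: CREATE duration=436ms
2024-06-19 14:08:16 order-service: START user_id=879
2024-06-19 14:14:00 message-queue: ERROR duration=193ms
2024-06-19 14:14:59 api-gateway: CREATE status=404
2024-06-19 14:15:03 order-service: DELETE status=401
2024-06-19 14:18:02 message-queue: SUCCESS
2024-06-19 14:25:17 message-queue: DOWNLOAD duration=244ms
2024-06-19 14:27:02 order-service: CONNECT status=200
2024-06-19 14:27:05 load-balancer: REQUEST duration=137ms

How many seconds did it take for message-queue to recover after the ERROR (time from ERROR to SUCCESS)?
242

To calculate recovery time:

1. Find ERROR event for message-queue: 2024-06-19 14:14:00
2. Find next SUCCESS event for message-queue: 2024-06-19 14:18:02
3. Recovery time: 2024-06-19 14:18:02 - 2024-06-19 14:14:00 = 242 seconds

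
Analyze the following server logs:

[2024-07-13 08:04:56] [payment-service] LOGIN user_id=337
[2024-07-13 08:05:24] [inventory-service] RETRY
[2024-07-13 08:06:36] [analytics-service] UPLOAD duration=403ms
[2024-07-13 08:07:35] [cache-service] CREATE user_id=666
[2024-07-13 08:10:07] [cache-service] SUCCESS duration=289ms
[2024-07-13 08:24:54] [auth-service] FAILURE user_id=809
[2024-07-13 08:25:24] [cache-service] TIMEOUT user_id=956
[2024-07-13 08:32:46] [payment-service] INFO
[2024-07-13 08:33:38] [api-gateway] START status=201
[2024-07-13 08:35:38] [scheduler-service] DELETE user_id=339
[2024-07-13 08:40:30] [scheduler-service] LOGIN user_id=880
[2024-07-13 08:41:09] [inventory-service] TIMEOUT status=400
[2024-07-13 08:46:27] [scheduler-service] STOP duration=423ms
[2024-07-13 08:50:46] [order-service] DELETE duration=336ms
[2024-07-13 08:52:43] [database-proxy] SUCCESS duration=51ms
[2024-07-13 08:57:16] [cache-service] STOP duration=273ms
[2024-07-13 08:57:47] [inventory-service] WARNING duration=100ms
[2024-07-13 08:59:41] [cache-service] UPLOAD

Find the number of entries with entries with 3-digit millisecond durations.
6

To find matching entries:

1. Pattern to match: entries with 3-digit millisecond durations
2. Scan each log entry for the pattern
3. Count matches: 6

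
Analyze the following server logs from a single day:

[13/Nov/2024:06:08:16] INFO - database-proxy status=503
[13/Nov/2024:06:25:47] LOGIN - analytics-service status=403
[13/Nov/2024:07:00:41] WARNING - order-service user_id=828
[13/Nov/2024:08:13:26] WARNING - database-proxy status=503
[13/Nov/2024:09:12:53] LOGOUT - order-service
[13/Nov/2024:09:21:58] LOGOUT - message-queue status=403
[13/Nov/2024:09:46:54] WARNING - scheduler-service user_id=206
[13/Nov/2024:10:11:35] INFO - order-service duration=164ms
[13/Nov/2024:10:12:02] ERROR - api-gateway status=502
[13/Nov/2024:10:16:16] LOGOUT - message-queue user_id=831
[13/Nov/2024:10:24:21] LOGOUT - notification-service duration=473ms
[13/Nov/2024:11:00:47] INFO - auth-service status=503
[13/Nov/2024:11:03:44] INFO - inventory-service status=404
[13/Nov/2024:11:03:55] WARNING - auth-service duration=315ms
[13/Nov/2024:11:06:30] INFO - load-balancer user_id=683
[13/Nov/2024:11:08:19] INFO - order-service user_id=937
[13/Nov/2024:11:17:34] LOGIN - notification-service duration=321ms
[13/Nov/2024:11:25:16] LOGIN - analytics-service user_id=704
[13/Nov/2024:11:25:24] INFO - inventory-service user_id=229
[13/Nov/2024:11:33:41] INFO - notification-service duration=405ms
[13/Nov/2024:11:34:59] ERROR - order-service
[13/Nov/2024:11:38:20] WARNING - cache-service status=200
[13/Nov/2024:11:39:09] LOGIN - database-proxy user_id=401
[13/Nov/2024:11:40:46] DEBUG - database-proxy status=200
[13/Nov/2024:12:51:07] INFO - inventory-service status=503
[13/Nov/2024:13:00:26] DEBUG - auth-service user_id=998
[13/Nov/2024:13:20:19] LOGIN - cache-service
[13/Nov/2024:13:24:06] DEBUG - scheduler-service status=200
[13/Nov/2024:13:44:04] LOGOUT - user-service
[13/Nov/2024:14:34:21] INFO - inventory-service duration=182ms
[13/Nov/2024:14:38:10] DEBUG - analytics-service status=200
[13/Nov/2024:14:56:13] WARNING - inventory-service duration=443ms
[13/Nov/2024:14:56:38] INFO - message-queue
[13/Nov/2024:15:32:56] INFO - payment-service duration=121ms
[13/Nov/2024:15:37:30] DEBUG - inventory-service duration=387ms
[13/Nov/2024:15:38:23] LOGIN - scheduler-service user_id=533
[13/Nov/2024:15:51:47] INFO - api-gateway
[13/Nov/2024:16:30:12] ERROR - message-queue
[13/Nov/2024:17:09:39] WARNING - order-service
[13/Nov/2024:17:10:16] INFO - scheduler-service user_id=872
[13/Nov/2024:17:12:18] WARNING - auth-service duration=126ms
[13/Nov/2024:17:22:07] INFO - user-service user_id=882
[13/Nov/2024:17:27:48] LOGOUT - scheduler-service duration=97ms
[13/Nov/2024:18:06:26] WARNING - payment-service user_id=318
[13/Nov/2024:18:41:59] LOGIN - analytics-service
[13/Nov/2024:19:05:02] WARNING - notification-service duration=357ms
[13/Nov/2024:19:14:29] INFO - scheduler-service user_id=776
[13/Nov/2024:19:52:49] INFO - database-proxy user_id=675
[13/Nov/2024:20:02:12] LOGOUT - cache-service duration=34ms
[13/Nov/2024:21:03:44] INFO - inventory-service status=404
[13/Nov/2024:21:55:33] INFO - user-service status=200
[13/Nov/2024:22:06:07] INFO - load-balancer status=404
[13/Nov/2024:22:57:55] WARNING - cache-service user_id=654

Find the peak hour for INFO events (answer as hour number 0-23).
11

To find the peak hour:

1. Group all INFO events by hour
2. Count events in each hour
3. Find hour with maximum count
4. Peak hour: 11 (with 6 events)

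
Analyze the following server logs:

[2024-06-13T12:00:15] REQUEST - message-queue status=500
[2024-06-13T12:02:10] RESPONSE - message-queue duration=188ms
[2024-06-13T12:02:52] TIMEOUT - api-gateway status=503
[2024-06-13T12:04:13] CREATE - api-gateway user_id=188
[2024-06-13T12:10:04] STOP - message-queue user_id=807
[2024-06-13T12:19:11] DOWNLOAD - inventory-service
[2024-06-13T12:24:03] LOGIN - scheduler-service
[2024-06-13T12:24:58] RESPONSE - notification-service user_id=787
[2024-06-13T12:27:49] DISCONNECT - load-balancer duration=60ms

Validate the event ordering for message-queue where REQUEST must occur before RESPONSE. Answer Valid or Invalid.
Valid

To validate ordering:

1. Required order: REQUEST → RESPONSE
2. Rule: REQUEST must occur before RESPONSE
3. Check actual order of events for message-queue
4. Result: Valid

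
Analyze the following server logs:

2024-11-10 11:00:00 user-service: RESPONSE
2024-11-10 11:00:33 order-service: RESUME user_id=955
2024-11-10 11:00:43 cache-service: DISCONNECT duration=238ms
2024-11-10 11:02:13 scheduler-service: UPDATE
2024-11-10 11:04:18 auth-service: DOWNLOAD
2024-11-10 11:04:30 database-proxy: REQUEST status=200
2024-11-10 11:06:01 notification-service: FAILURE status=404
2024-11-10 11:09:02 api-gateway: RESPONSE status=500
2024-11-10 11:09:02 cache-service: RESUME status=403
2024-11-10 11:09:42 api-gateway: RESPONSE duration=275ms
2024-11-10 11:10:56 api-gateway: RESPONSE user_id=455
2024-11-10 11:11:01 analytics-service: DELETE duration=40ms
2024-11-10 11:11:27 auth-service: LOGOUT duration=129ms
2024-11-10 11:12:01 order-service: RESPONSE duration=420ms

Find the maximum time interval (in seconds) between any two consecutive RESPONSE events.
542

To find the longest gap:

1. Extract all RESPONSE events in chronological order
2. Calculate time differences between consecutive events
3. Find the maximum difference
4. Longest gap: 542 seconds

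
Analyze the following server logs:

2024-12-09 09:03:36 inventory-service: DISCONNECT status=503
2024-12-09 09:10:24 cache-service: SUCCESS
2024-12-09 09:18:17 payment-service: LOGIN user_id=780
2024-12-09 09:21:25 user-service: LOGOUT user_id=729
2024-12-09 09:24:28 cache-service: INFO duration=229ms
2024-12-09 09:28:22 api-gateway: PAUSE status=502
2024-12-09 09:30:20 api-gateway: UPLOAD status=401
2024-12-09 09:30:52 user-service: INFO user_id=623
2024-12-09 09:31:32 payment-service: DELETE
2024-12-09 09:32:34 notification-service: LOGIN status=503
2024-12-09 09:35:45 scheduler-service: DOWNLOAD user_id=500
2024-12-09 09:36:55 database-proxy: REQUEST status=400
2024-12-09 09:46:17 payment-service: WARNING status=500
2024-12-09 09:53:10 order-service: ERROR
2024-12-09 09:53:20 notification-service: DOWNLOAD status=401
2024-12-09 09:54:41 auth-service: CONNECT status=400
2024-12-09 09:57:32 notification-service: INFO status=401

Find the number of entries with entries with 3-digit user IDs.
4

To find matching entries:

1. Pattern to match: entries with 3-digit user IDs
2. Scan each log entry for the pattern
3. Count matches: 4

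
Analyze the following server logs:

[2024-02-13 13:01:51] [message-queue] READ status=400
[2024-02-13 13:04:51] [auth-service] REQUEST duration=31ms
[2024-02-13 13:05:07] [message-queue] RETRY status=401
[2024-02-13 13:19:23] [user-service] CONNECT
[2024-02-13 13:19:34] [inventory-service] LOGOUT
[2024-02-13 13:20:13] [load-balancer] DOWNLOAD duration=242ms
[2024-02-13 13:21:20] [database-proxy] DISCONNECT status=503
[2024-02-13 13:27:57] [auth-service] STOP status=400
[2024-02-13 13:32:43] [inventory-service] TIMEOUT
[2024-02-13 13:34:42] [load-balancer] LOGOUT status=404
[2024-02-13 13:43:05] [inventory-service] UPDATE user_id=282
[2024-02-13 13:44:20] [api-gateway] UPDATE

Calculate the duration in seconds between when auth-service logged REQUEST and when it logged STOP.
1386

To find the time between events:

1. Locate the first REQUEST event for auth-service: 2024-02-13 13:04:51
2. Locate the first STOP event for auth-service: 2024-02-13 13:27:57
3. Calculate the difference: 2024-02-13 13:27:57 - 2024-02-13 13:04:51 = 1386 seconds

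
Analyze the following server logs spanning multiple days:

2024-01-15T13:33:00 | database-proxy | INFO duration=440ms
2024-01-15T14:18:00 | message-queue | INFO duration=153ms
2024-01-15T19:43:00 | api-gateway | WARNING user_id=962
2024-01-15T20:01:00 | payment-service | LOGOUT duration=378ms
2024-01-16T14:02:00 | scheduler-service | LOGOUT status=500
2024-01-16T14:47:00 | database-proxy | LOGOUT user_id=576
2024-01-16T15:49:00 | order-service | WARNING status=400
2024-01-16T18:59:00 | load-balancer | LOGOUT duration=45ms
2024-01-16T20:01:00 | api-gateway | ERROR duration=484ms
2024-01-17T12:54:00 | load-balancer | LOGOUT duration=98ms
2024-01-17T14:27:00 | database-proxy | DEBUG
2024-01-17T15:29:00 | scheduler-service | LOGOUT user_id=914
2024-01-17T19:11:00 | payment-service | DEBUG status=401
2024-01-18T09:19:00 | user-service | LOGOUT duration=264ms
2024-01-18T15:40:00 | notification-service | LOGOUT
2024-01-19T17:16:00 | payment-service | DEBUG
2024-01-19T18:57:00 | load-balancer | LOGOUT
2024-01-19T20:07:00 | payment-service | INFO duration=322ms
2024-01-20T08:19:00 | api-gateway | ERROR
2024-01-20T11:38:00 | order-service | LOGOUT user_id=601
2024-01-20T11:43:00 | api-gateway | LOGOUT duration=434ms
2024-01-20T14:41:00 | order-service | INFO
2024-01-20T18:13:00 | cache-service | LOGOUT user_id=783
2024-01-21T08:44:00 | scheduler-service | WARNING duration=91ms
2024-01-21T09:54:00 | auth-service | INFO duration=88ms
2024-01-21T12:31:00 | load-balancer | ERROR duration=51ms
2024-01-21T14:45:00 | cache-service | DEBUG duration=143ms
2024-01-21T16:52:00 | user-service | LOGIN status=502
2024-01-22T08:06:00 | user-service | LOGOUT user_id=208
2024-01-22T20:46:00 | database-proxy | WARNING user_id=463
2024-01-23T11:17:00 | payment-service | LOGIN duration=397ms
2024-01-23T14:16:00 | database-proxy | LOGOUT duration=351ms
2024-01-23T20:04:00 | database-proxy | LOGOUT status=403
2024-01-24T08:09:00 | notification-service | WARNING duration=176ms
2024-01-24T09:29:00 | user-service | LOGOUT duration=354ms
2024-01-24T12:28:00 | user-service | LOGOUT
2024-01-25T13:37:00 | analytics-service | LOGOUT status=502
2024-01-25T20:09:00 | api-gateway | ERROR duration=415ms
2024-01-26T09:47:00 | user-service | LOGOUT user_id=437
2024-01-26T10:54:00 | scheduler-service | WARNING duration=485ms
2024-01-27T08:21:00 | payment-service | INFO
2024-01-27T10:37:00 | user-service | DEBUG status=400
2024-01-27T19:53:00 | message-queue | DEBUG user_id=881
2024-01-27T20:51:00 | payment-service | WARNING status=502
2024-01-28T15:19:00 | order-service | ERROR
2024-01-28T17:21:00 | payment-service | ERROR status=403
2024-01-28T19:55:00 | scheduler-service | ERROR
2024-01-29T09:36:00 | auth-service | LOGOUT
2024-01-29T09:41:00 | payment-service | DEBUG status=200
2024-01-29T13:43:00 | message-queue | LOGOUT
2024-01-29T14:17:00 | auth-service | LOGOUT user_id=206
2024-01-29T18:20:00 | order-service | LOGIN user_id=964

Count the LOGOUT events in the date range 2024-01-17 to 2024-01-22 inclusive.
9

To filter by date range:

1. Date range: 2024-01-17 through 2024-01-22, both dates inclusive
2. Filter for LOGOUT events whose date falls in this range
3. Count matching events: 9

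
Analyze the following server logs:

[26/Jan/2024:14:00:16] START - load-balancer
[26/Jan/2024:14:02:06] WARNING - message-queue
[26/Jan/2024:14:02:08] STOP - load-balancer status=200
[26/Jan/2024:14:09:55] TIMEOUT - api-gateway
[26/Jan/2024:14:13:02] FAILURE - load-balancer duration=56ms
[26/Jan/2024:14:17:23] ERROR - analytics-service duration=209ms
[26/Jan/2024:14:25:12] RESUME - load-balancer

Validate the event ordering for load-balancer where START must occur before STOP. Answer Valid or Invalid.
Valid

To validate ordering:

1. Required order: START → STOP
2. Rule: START must occur before STOP
3. Check actual order of events for load-balancer
4. Result: Valid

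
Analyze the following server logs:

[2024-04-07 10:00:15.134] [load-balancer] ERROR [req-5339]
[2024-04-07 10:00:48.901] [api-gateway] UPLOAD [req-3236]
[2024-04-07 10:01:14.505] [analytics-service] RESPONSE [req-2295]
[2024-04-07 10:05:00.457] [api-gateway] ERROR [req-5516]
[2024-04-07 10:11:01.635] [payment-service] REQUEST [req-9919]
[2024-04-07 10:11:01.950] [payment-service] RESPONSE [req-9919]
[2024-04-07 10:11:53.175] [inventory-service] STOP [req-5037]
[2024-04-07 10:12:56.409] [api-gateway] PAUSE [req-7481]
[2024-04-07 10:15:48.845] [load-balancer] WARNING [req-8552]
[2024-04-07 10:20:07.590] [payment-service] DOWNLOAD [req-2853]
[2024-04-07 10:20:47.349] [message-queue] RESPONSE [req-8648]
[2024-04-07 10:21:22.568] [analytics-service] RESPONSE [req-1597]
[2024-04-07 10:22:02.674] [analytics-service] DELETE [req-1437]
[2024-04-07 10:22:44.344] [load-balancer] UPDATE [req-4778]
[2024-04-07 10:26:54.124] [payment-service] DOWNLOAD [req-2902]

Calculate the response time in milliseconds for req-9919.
315

To calculate latency:

1. Find REQUEST with id req-9919: 2024-04-07 10:11:01.635
2. Find RESPONSE with id req-9919: 2024-04-07 10:11:01.950
3. Latency: 2024-04-07 10:11:01.950 - 2024-04-07 10:11:01.635 = 315ms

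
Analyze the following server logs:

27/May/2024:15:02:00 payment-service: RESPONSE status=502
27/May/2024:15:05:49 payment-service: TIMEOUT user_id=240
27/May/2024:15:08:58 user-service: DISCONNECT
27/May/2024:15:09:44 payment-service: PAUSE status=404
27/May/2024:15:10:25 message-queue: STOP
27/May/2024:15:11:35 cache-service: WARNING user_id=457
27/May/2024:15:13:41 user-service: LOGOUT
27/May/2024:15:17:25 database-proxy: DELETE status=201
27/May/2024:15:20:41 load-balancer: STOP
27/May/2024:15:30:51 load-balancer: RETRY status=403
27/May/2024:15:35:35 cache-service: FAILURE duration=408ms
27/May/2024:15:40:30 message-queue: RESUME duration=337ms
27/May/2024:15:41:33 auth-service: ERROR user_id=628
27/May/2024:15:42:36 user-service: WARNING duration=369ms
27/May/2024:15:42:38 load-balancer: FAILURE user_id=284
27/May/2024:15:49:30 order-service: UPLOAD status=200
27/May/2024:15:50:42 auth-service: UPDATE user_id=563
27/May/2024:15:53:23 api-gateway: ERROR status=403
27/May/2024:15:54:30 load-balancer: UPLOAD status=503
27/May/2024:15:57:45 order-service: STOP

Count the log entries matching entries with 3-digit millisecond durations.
3

To find matching entries:

1. Pattern to match: entries with 3-digit millisecond durations
2. Scan each log entry for the pattern
3. Count matches: 3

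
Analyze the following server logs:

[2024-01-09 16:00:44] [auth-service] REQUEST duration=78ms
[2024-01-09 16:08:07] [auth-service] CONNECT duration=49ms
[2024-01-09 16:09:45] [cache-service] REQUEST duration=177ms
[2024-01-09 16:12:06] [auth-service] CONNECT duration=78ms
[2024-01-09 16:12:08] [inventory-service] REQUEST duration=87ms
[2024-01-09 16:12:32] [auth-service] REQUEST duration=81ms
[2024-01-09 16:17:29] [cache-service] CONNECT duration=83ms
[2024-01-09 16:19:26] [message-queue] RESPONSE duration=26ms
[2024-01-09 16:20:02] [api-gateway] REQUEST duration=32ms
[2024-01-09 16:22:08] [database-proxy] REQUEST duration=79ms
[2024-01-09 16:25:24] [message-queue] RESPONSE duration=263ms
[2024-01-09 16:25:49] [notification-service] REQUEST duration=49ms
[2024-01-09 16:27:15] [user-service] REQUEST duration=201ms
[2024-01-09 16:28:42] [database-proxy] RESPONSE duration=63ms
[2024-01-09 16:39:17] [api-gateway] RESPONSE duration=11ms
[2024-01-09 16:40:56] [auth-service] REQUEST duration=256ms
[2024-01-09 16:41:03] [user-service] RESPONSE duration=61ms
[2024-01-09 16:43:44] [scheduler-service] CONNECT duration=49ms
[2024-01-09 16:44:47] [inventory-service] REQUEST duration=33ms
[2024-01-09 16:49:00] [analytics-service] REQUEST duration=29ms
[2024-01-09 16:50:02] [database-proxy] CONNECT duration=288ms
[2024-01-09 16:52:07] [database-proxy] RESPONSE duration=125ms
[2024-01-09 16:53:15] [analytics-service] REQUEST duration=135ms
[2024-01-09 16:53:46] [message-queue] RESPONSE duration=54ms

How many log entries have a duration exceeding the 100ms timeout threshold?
7

To count timeouts:

1. Threshold: 100ms
2. Extract duration from each log entry
3. Count entries where duration > 100
4. Timeout count: 7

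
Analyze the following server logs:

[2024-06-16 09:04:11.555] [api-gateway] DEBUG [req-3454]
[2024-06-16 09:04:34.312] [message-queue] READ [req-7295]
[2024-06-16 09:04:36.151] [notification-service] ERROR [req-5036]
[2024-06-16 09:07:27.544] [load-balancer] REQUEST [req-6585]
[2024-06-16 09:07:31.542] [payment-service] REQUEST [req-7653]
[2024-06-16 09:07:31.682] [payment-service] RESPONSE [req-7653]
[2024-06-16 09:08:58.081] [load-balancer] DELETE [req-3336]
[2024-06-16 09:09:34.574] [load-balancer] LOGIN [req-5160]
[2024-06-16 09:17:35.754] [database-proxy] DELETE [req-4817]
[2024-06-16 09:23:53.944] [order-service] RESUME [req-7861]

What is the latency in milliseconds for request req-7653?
140

To calculate latency:

1. Find REQUEST with id req-7653: 2024-06-16 09:07:31.542
2. Find RESPONSE with id req-7653: 2024-06-16 09:07:31.682
3. Latency: 2024-06-16 09:07:31.682 - 2024-06-16 09:07:31.542 = 140ms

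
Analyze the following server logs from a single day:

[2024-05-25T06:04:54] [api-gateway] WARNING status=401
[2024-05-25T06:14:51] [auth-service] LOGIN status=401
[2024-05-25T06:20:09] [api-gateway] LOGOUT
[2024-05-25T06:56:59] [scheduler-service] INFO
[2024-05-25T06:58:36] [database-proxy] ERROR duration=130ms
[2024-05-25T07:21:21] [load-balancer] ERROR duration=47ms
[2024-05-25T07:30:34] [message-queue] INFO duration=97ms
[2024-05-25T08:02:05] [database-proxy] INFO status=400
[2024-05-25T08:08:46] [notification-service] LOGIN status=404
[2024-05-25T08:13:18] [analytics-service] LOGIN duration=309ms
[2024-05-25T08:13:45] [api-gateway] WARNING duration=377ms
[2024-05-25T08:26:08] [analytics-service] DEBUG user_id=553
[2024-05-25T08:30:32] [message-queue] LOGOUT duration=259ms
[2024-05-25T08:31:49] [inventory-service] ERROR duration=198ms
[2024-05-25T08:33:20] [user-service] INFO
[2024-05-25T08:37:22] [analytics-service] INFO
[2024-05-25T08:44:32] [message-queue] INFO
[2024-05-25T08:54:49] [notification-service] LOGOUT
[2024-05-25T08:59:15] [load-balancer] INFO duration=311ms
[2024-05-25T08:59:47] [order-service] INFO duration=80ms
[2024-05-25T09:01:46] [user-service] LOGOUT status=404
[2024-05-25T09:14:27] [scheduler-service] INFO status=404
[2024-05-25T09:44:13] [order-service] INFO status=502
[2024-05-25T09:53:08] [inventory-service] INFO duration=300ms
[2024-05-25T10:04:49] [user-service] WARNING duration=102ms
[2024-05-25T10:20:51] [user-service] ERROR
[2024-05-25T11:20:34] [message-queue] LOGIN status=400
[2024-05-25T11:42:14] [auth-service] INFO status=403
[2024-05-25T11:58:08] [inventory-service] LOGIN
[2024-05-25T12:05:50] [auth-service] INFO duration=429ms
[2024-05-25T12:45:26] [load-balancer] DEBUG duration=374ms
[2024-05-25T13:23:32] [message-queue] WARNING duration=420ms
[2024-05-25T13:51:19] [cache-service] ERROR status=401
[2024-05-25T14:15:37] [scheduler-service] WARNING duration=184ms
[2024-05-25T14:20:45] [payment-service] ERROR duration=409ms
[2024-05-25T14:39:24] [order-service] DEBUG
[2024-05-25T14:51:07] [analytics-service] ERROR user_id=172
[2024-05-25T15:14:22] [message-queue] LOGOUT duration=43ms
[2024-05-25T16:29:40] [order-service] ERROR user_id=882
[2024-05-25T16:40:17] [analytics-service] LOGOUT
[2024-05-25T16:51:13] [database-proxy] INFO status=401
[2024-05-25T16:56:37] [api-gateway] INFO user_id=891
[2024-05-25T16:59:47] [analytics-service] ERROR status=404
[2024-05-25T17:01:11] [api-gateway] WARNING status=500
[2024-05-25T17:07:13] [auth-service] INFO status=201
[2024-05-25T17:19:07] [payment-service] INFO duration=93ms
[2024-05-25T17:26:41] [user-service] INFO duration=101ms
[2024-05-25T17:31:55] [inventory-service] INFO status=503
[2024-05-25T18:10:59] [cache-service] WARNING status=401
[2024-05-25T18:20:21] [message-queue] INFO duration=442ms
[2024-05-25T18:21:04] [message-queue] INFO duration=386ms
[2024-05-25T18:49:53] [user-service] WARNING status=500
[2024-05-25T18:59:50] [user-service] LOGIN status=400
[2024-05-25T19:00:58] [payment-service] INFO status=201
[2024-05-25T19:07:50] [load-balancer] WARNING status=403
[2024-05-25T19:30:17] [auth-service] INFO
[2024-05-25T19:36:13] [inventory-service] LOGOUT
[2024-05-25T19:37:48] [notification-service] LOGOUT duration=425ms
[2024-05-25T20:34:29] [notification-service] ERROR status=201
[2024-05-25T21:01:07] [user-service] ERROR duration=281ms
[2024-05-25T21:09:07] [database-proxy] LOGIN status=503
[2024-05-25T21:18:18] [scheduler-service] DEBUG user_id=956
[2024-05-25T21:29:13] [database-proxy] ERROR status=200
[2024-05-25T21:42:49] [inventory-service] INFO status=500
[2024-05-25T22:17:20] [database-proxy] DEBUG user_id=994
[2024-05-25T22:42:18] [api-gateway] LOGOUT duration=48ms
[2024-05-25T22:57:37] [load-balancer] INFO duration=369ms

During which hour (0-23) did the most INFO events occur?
8

To find the peak hour:

1. Group all INFO events by hour
2. Count events in each hour
3. Find hour with maximum count
4. Peak hour: 8 (with 6 events)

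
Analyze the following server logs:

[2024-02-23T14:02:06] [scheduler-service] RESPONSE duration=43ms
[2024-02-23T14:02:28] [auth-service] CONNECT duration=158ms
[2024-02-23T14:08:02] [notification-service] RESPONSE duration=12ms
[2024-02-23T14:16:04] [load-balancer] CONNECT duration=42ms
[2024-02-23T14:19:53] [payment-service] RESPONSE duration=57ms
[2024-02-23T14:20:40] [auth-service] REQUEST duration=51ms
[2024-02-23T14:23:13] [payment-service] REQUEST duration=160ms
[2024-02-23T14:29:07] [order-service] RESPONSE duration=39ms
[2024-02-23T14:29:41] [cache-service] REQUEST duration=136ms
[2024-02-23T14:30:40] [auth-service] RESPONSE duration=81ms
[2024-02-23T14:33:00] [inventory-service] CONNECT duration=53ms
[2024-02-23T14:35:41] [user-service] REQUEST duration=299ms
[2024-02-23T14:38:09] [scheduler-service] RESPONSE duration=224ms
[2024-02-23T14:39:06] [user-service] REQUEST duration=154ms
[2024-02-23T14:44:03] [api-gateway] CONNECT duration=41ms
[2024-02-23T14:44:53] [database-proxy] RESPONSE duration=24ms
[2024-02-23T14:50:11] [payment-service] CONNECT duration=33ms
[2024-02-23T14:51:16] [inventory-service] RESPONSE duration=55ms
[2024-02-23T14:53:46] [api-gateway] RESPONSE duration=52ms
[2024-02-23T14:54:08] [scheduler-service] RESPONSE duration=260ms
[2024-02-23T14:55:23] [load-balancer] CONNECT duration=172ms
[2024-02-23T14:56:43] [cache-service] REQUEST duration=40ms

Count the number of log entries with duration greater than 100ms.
8

To count timeouts:

1. Threshold: 100ms
2. Extract duration from each log entry
3. Count entries where duration > 100
4. Timeout count: 8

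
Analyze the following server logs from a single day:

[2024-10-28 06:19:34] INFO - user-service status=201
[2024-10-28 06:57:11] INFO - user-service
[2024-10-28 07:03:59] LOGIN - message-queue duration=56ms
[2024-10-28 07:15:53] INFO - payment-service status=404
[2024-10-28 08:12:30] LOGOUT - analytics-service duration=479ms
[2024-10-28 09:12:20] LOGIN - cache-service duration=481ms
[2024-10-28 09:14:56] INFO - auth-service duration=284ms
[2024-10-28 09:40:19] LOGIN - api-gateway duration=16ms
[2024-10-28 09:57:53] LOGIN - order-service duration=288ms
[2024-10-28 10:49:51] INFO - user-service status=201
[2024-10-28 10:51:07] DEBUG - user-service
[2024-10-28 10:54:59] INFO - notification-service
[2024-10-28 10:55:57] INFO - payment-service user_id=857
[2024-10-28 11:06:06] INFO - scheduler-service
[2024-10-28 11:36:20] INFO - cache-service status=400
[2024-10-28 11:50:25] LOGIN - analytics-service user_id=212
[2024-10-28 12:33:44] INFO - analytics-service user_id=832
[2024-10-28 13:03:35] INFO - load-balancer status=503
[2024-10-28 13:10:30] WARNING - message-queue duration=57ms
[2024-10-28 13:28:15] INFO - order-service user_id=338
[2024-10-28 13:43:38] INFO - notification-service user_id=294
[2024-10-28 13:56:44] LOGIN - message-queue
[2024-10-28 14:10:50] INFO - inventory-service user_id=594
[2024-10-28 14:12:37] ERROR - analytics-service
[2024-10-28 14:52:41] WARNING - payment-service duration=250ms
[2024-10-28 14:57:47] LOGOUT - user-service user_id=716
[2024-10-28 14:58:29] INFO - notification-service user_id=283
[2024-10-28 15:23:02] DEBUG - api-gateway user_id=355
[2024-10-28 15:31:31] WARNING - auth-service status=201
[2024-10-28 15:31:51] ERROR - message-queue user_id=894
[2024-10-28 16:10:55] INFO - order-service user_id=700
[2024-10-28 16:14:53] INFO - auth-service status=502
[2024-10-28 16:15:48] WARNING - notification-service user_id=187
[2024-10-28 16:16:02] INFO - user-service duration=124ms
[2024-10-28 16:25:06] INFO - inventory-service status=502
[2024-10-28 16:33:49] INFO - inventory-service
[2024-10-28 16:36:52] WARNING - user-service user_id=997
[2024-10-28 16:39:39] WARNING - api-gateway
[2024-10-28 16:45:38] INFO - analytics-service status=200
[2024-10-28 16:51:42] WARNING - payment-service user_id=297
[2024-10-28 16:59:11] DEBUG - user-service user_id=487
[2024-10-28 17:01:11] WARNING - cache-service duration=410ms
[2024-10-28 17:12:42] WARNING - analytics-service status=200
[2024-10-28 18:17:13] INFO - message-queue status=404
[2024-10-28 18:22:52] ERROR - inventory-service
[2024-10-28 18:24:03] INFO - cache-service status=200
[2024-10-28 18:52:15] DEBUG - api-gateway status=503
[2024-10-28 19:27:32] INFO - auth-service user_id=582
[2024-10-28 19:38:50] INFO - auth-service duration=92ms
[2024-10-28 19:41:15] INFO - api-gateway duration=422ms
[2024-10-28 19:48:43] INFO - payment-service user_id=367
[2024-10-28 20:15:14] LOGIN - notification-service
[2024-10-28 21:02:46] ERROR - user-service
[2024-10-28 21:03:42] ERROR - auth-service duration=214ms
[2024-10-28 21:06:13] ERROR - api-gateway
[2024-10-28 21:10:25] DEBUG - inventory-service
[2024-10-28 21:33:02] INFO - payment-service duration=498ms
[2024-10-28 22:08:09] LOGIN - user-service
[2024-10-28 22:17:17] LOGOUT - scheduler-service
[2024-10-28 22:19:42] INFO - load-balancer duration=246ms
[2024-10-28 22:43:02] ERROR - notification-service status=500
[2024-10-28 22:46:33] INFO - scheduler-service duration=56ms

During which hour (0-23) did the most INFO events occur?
16

To find the peak hour:

1. Group all INFO events by hour
2. Count events in each hour
3. Find hour with maximum count
4. Peak hour: 16 (with 6 events)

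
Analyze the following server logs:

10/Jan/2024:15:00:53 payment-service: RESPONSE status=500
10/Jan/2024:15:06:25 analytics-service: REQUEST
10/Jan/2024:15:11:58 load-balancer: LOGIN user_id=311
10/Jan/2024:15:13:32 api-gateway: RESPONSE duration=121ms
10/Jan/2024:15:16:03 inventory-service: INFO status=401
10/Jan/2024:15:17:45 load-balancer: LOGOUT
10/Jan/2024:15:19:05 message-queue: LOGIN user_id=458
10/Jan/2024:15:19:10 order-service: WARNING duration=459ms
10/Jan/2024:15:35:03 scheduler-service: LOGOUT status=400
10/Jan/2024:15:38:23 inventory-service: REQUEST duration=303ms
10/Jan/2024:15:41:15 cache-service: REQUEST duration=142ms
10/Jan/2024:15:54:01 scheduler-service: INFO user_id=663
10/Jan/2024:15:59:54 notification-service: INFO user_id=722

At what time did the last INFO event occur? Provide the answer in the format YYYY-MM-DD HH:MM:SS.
2024-01-10 15:59:54

To find the last event:

1. Filter for all INFO events
2. Sort by timestamp
3. Select the last one
4. Timestamp: 2024-01-10 15:59:54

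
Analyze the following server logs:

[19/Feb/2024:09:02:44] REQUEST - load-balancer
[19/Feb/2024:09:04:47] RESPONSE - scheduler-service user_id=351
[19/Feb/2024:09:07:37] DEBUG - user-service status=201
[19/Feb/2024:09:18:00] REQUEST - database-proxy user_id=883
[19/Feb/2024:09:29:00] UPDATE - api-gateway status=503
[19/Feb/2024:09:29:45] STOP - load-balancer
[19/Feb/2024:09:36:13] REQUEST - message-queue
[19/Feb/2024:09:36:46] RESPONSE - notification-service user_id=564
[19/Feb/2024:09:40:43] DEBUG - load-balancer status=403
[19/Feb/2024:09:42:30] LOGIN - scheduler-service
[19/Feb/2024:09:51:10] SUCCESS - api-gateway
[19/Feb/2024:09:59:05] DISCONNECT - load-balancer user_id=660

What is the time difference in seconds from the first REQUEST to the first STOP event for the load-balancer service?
1621

To find the time between events:

1. Locate the first REQUEST event for load-balancer: 19/Feb/2024:09:02:44
2. Locate the first STOP event for load-balancer: 19/Feb/2024:09:29:45
3. Calculate the difference: 19/Feb/2024:09:29:45 - 19/Feb/2024:09:02:44 = 1621 seconds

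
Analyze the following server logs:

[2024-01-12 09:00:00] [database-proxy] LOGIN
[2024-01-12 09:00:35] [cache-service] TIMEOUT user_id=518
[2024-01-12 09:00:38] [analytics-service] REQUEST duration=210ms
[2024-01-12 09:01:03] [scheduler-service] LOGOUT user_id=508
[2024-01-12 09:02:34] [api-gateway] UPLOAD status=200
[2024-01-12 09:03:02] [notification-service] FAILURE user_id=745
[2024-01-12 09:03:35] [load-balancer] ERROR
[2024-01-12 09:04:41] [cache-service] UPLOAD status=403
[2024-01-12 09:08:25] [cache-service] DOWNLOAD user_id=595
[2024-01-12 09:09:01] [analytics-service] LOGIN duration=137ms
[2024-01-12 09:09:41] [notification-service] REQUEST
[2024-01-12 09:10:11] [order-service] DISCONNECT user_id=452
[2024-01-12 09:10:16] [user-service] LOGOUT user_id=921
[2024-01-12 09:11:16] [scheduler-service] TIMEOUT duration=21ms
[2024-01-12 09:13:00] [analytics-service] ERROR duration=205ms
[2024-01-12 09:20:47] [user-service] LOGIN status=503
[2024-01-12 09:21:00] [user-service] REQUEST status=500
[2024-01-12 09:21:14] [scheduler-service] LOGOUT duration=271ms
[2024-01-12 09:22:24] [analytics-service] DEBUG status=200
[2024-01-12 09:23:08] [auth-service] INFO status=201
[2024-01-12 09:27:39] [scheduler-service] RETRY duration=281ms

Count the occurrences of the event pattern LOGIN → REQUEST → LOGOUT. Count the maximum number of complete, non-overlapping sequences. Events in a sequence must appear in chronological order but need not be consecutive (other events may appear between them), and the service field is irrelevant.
3

To count sequences:

1. Look for pattern: LOGIN → REQUEST → LOGOUT
2. Greedily scan the log in chronological order, matching each sequence element in turn (ignoring service)
3. Each time the full pattern completes, increment the count and restart matching from the next event
4. Complete non-overlapping sequences found: 3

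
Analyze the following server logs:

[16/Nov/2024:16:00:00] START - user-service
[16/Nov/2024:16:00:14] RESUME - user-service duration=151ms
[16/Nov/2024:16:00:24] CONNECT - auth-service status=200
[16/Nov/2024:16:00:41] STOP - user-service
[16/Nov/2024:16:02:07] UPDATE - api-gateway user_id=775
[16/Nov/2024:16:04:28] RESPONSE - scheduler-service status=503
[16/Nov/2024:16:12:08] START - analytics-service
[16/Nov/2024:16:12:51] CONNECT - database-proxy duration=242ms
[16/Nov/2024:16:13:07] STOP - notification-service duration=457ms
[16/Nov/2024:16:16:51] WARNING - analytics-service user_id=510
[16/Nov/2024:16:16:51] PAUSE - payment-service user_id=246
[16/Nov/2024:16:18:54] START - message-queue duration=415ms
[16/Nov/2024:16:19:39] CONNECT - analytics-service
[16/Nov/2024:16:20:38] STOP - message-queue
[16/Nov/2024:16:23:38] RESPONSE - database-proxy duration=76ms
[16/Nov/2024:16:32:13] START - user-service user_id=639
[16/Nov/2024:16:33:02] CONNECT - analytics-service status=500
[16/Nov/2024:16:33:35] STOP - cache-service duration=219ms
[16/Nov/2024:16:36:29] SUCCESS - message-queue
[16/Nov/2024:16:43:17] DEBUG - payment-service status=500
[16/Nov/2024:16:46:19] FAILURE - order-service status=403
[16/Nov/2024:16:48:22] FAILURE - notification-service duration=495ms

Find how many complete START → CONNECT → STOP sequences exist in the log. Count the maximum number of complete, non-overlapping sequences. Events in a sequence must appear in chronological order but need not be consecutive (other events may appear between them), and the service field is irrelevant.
4

To count sequences:

1. Look for pattern: START → CONNECT → STOP
2. Greedily scan the log in chronological order, matching each sequence element in turn (ignoring service)
3. Each time the full pattern completes, increment the count and restart matching from the next event
4. Complete non-overlapping sequences found: 4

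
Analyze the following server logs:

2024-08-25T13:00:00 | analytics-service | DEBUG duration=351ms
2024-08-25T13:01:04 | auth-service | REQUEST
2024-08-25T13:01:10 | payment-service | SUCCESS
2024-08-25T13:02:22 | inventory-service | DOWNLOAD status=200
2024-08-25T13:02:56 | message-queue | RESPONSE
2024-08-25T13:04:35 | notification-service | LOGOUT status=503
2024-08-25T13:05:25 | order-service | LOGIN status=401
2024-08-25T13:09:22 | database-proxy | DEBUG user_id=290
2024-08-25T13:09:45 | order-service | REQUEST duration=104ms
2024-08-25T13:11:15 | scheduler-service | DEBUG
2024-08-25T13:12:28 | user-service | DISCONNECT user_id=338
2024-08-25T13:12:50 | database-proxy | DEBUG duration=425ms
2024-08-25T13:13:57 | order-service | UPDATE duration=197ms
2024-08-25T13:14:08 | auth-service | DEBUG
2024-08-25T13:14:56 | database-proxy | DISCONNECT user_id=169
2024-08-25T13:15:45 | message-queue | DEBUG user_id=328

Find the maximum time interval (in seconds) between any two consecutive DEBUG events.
562

To find the longest gap:

1. Extract all DEBUG events in chronological order
2. Calculate time differences between consecutive events
3. Find the maximum difference
4. Longest gap: 562 seconds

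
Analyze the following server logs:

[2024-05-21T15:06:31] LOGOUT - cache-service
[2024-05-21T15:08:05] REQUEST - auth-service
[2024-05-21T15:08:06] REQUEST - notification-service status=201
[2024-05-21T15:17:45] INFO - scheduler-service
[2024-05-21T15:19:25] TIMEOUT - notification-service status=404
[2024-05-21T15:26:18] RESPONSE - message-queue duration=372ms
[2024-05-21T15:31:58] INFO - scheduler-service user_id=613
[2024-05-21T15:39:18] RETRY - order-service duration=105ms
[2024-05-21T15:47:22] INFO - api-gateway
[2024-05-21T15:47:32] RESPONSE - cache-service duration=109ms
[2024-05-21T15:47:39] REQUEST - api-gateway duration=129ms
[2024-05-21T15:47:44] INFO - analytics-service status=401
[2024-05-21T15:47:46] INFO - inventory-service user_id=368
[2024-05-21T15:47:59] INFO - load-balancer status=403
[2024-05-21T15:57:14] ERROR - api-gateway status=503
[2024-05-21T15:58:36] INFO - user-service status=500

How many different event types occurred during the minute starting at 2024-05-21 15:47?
3

To count unique event types:

1. Filter events in the minute starting at 2024-05-21 15:47
2. Extract event types from matching entries
3. Count unique types: 3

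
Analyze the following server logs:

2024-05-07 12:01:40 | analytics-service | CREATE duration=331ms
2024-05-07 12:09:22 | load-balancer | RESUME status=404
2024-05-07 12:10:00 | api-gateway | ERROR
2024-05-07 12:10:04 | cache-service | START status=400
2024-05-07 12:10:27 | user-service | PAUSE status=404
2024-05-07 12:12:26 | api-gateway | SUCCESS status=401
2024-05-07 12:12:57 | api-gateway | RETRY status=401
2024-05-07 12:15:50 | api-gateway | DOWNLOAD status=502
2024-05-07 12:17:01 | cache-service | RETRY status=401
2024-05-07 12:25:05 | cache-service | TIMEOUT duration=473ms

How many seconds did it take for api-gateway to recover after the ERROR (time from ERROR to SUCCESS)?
146

To calculate recovery time:

1. Find ERROR event for api-gateway: 2024-05-07 12:10:00
2. Find next SUCCESS event for api-gateway: 2024-05-07 12:12:26
3. Recovery time: 2024-05-07 12:12:26 - 2024-05-07 12:10:00 = 146 seconds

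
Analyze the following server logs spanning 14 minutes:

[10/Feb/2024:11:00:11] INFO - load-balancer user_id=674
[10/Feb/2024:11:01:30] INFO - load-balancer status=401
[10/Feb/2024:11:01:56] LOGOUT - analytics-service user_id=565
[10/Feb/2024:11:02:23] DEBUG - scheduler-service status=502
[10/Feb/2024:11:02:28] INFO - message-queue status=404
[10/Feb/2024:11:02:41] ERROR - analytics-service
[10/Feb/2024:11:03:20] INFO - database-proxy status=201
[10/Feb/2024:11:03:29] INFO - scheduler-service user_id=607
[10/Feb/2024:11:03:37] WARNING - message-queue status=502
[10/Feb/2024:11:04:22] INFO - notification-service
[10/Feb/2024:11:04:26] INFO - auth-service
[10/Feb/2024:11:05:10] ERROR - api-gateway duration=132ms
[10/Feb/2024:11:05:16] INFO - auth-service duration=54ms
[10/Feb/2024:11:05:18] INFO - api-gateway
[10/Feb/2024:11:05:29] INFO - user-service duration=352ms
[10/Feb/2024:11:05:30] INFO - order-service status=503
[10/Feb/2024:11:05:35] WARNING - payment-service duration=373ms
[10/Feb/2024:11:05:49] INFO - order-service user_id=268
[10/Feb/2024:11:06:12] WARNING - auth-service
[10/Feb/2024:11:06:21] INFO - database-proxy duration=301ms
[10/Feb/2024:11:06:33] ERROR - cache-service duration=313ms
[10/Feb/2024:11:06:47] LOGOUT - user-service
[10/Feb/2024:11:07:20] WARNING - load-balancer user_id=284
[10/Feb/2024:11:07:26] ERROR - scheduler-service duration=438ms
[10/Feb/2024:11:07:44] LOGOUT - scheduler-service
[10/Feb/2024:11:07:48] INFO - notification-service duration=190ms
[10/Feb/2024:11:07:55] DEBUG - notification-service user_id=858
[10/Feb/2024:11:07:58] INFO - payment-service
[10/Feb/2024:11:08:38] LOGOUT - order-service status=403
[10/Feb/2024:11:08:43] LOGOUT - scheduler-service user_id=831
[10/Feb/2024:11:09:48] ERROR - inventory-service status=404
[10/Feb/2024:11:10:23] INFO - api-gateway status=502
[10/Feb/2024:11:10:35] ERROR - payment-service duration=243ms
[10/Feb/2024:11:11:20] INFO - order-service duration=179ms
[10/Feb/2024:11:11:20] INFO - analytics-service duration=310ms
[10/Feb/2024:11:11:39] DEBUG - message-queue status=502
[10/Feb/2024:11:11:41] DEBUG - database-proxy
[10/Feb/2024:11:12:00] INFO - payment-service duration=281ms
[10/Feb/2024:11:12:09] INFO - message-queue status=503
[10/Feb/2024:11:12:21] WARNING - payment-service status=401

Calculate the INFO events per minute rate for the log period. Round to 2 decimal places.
1.43

To calculate the rate:

1. Count total INFO events: 20
2. Total time period: 14 minutes
3. Rate = 20 / 14 = 1.43 events per minute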